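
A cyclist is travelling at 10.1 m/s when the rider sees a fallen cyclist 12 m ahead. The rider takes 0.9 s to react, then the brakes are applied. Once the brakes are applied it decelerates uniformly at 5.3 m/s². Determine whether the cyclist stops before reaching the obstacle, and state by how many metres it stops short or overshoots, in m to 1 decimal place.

Reaction distance = 10.1000 × 0.9 = 9.090 m.
Braking distance = v²/(2a) = 102.010 / 10.600 = 9.624 m.
Total stopping distance = 9.090 + 9.624 = 18.714 m, vs 12 m available — it cannot stop in time and overshoots by 18.714 − 12 = 6.714 m.

No — it overshoots by 6.7 m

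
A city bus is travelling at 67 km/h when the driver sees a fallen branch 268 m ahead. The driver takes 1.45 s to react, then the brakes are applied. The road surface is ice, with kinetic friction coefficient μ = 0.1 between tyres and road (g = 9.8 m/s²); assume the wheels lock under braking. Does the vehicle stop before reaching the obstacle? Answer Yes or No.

67 km/h ÷ 3.6 = 18.6111 m/s.
a = μg = 0.1 × 9.8 = 0.980 m/s².
Reaction distance = 18.6111 × 1.45 = 26.986 m.
Braking distance = v²/(2a) = 346.373 / 1.960 = 176.721 m.
Total stopping distance = 26.986 + 176.721 = 203.707 m, vs 268 m available — it stops with 268 − 203.707 = 64.293 m to spare.

Yes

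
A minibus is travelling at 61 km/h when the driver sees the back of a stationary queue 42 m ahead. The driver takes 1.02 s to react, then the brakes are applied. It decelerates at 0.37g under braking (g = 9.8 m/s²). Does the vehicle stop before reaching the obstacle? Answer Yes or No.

No

61 km/h ÷ 3.6 = 16.9444 m/s.
a = 0.37 × 9.8 = 3.626 m/s².
Reaction distance = 16.9444 × 1.02 = 17.283 m.
Braking distance = v²/(2a) = 287.113 / 7.252 = 39.591 m.
Total stopping distance = 17.283 + 39.591 = 56.874 m, vs 42 m available — it cannot stop in time and overshoots by 56.874 − 42 = 14.874 m.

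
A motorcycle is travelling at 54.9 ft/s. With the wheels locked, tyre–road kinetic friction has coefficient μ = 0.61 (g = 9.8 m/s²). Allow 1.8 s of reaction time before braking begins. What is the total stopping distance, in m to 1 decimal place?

Total stopping distance ≈ 53.5 m

54.9 ft/s × 0.3048 = 16.7335 m/s.
a = μg = 0.61 × 9.8 = 5.978 m/s².
Reaction distance = v·t_r = 16.7335 × 1.8 = 30.120 m.
Braking distance = v²/(2a) = 16.7335² / (2 × 5.978) = 280.010 / 11.956 = 23.420 m.
Total = 30.120 + 23.420 = 53.540 m.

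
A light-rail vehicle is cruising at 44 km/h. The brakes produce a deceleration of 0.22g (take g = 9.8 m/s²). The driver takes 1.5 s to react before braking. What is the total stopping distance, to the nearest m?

44 km/h ÷ 3.6 = 12.2222 m/s.
a = 0.22 × 9.8 = 2.156 m/s².
Reaction distance = v·t_r = 12.2222 × 1.5 = 18.333 m.
Braking distance = v²/(2a) = 12.2222² / (2 × 2.156) = 149.382 / 4.312 = 34.643 m.
Total = 18.333 + 34.643 = 52.976 m.

Total stopping distance ≈ 53 m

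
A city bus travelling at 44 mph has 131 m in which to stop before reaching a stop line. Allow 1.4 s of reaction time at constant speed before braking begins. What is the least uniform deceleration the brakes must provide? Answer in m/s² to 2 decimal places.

Required deceleration ≈ 1.87 m/s²

44 mph × 0.44704 = 19.6698 m/s.
Distance covered during reaction = 19.6698 × 1.4 = 27.538 m.
Distance available for braking: 131 − 27.538 = 103.462 m.
v² = 2a·d ⇒ a = v²/(2d) = 19.6698² / (2 × 103.462) = 386.901 / 206.924 = 1.8698 m/s².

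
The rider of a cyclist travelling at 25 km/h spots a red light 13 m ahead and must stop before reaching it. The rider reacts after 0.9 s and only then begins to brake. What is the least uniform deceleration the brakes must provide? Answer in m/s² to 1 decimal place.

25 km/h ÷ 3.6 = 6.9444 m/s.
Distance covered during reaction = 6.9444 × 0.9 = 6.250 m.
Distance available for braking: 13 − 6.250 = 6.750 m.
v² = 2a·d ⇒ a = v²/(2d) = 6.9444² / (2 × 6.750) = 48.225 / 13.500 = 3.5722 m/s².

Required deceleration ≈ 3.6 m/s²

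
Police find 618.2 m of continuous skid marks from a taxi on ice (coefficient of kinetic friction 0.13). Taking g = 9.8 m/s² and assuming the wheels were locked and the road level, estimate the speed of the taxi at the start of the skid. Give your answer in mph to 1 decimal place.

Deceleration a = μg = 0.13 × 9.8 = 1.274 m/s².
v = √(2a·d) = √(2 × 1.274 × 618.2) = √1575.174 = 39.6885 m/s.
= 39.6885 ÷ 0.44704 = 88.781 mph.

Initial speed ≈ 88.8 mph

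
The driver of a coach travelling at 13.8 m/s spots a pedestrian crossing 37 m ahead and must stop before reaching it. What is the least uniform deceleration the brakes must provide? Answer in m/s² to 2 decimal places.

v² = 2a·d ⇒ a = v²/(2d) = 13.8000² / (2 × 37.000) = 190.440 / 74.000 = 2.5735 m/s².

Required deceleration ≈ 2.57 m/s²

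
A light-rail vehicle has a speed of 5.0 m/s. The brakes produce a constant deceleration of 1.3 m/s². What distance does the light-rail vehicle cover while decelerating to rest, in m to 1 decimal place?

Braking distance ≈ 9.6 m

Braking distance = v²/(2a) = 5.0000² / (2 × 1.300) = 25.000 / 2.600 = 9.615 m.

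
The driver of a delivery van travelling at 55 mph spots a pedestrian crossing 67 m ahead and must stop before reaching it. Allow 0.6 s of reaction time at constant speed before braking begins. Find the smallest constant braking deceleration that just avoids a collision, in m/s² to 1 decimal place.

Required deceleration ≈ 5.8 m/s²

55 mph × 0.44704 = 24.5872 m/s.
Distance covered during reaction = 24.5872 × 0.6 = 14.752 m.
Distance available for braking: 67 − 14.752 = 52.248 m.
v² = 2a·d ⇒ a = v²/(2d) = 24.5872² / (2 × 52.248) = 604.530 / 104.496 = 5.7852 m/s².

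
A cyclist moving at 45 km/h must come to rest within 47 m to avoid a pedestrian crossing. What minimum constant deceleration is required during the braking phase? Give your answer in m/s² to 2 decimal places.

45 km/h ÷ 3.6 = 12.5000 m/s.
v² = 2a·d ⇒ a = v²/(2d) = 12.5000² / (2 × 47.000) = 156.250 / 94.000 = 1.6622 m/s².

Required deceleration ≈ 1.66 m/s²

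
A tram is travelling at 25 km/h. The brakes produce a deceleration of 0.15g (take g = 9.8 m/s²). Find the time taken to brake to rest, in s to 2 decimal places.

25 km/h ÷ 3.6 = 6.9444 m/s.
a = 0.15 × 9.8 = 1.470 m/s².
Braking time = v/a = 6.9444 / 1.470 = 4.724 s.

Braking time ≈ 4.72 s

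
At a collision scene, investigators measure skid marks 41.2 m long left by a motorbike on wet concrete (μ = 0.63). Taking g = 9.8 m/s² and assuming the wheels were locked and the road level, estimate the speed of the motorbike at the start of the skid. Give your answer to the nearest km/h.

Deceleration a = μg = 0.63 × 9.8 = 6.174 m/s².
v = √(2a·d) = √(2 × 6.174 × 41.2) = √508.738 = 22.5552 m/s.
= 22.5552 × 3.6 = 81.199 km/h.

Initial speed ≈ 81 km/h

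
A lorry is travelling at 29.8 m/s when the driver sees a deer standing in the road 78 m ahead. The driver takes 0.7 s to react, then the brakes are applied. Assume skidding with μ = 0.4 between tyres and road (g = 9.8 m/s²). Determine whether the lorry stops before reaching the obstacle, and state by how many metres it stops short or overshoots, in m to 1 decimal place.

a = μg = 0.4 × 9.8 = 3.920 m/s².
Reaction distance = 29.8000 × 0.7 = 20.860 m.
Braking distance = v²/(2a) = 888.040 / 7.840 = 113.270 m.
Total stopping distance = 20.860 + 113.270 = 134.130 m, vs 78 m available — it cannot stop in time and overshoots by 134.130 − 78 = 56.130 m.

No — it overshoots by 56.1 m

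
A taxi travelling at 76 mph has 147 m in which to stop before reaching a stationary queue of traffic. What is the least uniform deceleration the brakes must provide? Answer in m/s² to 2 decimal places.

76 mph × 0.44704 = 33.9750 m/s.
v² = 2a·d ⇒ a = v²/(2d) = 33.9750² / (2 × 147.000) = 1154.301 / 294.000 = 3.9262 m/s².

Required deceleration ≈ 3.93 m/s²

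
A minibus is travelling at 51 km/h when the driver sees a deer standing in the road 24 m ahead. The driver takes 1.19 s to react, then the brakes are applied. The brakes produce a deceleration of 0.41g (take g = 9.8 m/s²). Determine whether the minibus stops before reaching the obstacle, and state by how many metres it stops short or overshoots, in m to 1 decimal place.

No — it overshoots by 17.8 m

51 km/h ÷ 3.6 = 14.1667 m/s.
a = 0.41 × 9.8 = 4.018 m/s².
Reaction distance = 14.1667 × 1.19 = 16.858 m.
Braking distance = v²/(2a) = 200.695 / 8.036 = 24.974 m.
Total stopping distance = 16.858 + 24.974 = 41.832 m, vs 24 m available — it cannot stop in time and overshoots by 41.832 − 24 = 17.832 m.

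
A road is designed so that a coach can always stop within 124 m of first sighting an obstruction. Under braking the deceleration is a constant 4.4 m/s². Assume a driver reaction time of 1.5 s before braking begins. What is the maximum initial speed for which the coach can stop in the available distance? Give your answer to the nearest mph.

Maximum speed ≈ 61 mph

Stopping distance: v·t_r + v²/(2a) = 124 with t_r = 1.5 s and a = 4.400 m/s².
So v² + 13.200 v − 1091.20 = 0.
Positive root: v = −a·t_r + √((a·t_r)² + 2a·d) = −6.600 + √(43.560 + 1091.20) = 27.0862 m/s.
27.0862 m/s ÷ 0.44704 = 60.590 mph.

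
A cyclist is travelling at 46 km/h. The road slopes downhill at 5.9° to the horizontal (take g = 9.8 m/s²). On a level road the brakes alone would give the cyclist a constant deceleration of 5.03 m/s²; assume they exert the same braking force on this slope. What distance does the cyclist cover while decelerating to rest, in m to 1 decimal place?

46 km/h ÷ 3.6 = 12.7778 m/s.
Gravity along the downhill slope reduces the braking deceleration: a_eff = 5.030 − 9.8·sin 5.9° = 5.030 − 1.007 = 4.023 m/s².
Braking distance = v²/(2a) = 12.7778² / (2 × 4.023) = 163.272 / 8.046 = 20.292 m.

Braking distance ≈ 20.3 m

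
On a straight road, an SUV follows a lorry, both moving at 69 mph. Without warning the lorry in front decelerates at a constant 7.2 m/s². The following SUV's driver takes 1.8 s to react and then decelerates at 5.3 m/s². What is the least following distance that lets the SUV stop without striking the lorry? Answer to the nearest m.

69 mph × 0.44704 = 30.8458 m/s.
Leader travels v²/(2a_L) = 951.463 / 14.400 = 66.074 m before stopping.
Follower covers v·t_r = 30.8458 × 1.8 = 55.522 m while reacting, then v²/(2a_F) = 951.463 / 10.600 = 89.761 m while braking, for a total of 55.522 + 89.761 = 145.283 m.
Since a_F ≤ a_L and the follower starts braking later, the follower is never slower than the leader, so the closest approach is when both have stopped.
Minimum gap = 145.283 − 66.074 = 79.209 m.

Minimum gap ≈ 79 m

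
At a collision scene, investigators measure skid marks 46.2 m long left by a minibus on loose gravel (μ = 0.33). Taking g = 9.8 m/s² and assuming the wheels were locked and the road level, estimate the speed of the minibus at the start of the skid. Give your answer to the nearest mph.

Initial speed ≈ 39 mph

Deceleration a = μg = 0.33 × 9.8 = 3.234 m/s².
v = √(2a·d) = √(2 × 3.234 × 46.2) = √298.822 = 17.2865 m/s.
= 17.2865 ÷ 0.44704 = 38.669 mph.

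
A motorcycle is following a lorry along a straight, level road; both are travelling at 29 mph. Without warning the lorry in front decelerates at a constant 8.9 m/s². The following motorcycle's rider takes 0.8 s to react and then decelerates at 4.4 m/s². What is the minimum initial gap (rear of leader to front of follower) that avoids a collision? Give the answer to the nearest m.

Minimum gap ≈ 20 m

29 mph × 0.44704 = 12.9642 m/s.
Leader travels v²/(2a_L) = 168.070 / 17.800 = 9.442 m before stopping.
Follower covers v·t_r = 12.9642 × 0.8 = 10.371 m while reacting, then v²/(2a_F) = 168.070 / 8.800 = 19.099 m while braking, for a total of 10.371 + 19.099 = 29.470 m.
Since a_F ≤ a_L and the follower starts braking later, the follower is never slower than the leader, so the closest approach is when both have stopped.
Minimum gap = 29.470 − 9.442 = 20.028 m.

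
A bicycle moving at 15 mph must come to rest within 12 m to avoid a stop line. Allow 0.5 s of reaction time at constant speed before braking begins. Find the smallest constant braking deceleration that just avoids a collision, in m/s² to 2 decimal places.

15 mph × 0.44704 = 6.7056 m/s.
Distance covered during reaction = 6.7056 × 0.5 = 3.353 m.
Distance available for braking: 12 − 3.353 = 8.647 m.
v² = 2a·d ⇒ a = v²/(2d) = 6.7056² / (2 × 8.647) = 44.965 / 17.294 = 2.6000 m/s².

Required deceleration ≈ 2.60 m/s²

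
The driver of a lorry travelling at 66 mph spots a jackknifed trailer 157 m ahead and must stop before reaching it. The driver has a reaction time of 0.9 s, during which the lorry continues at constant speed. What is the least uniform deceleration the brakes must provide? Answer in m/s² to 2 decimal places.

66 mph × 0.44704 = 29.5046 m/s.
Distance covered during reaction = 29.5046 × 0.9 = 26.554 m.
Distance available for braking: 157 − 26.554 = 130.446 m.
v² = 2a·d ⇒ a = v²/(2d) = 29.5046² / (2 × 130.446) = 870.521 / 260.892 = 3.3367 m/s².

Required deceleration ≈ 3.34 m/s²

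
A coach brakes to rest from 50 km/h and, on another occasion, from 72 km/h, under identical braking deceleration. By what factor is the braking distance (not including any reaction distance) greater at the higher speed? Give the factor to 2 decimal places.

Braking distance d = v²/(2a), so with a fixed, d ∝ v².
Factor = (72/50)² = 1.4400² = 2.0736.

Factor ≈ 2.07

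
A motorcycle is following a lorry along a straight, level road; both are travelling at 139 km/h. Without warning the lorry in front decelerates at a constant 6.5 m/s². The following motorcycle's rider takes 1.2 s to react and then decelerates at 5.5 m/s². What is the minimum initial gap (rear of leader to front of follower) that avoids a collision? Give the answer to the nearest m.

139 km/h ÷ 3.6 = 38.6111 m/s.
Leader travels v²/(2a_L) = 1490.817 / 13.000 = 114.678 m before stopping.
Follower covers v·t_r = 38.6111 × 1.2 = 46.333 m while reacting, then v²/(2a_F) = 1490.817 / 11.000 = 135.529 m while braking, for a total of 46.333 + 135.529 = 181.862 m.
Since a_F ≤ a_L and the follower starts braking later, the follower is never slower than the leader, so the closest approach is when both have stopped.
Minimum gap = 181.862 − 114.678 = 67.184 m.

Minimum gap ≈ 67 m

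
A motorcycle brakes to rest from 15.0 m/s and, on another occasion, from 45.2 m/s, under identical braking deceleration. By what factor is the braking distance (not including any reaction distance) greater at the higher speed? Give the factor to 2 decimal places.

Braking distance d = v²/(2a), so with a fixed, d ∝ v².
Factor = (45.2/15.0)² = 3.0133² = 9.0800.

Factor ≈ 9.08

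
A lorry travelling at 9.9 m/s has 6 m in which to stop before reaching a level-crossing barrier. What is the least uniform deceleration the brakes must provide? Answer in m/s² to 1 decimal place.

Required deceleration ≈ 8.2 m/s²

v² = 2a·d ⇒ a = v²/(2d) = 9.9000² / (2 × 6.000) = 98.010 / 12.000 = 8.1675 m/s².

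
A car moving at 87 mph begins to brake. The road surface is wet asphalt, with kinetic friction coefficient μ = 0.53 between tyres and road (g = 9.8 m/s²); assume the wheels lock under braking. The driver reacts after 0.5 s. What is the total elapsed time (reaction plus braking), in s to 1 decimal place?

87 mph × 0.44704 = 38.8925 m/s.
a = μg = 0.53 × 9.8 = 5.194 m/s².
Braking time = v/a = 38.8925 / 5.194 = 7.488 s.
Total = 0.5 + 7.488 = 7.988 s.

Total time ≈ 8.0 s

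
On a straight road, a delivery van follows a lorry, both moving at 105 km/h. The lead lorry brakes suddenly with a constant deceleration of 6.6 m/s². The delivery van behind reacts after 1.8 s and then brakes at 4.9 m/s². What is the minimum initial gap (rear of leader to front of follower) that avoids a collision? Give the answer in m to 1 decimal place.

105 km/h ÷ 3.6 = 29.1667 m/s.
Leader travels v²/(2a_L) = 850.696 / 13.200 = 64.447 m before stopping.
Follower covers v·t_r = 29.1667 × 1.8 = 52.500 m while reacting, then v²/(2a_F) = 850.696 / 9.800 = 86.806 m while braking, for a total of 52.500 + 86.806 = 139.306 m.
Since a_F ≤ a_L and the follower starts braking later, the follower is never slower than the leader, so the closest approach is when both have stopped.
Minimum gap = 139.306 − 64.447 = 74.859 m.

Minimum gap ≈ 74.9 m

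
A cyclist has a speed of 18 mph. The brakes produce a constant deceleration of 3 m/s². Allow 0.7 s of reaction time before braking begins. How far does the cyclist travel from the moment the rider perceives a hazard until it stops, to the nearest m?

18 mph × 0.44704 = 8.0467 m/s.
Reaction distance = v·t_r = 8.0467 × 0.7 = 5.633 m.
Braking distance = v²/(2a) = 8.0467² / (2 × 3.000) = 64.749 / 6.000 = 10.791 m.
Total = 5.633 + 10.791 = 16.424 m.

Total stopping distance ≈ 16 m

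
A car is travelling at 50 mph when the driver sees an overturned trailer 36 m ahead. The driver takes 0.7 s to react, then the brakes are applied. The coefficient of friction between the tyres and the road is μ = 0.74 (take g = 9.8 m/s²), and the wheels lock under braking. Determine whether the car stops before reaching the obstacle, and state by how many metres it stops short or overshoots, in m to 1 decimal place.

50 mph × 0.44704 = 22.3520 m/s.
a = μg = 0.74 × 9.8 = 7.252 m/s².
Reaction distance = 22.3520 × 0.7 = 15.646 m.
Braking distance = v²/(2a) = 499.612 / 14.504 = 34.446 m.
Total stopping distance = 15.646 + 34.446 = 50.092 m, vs 36 m available — it cannot stop in time and overshoots by 50.092 − 36 = 14.092 m.

No — it overshoots by 14.1 m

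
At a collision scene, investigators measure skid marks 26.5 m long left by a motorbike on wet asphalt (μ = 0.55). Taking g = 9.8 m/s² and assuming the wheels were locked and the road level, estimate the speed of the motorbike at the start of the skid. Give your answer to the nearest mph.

Initial speed ≈ 38 mph

Deceleration a = μg = 0.55 × 9.8 = 5.390 m/s².
v = √(2a·d) = √(2 × 5.390 × 26.5) = √285.670 = 16.9018 m/s.
= 16.9018 ÷ 0.44704 = 37.808 mph.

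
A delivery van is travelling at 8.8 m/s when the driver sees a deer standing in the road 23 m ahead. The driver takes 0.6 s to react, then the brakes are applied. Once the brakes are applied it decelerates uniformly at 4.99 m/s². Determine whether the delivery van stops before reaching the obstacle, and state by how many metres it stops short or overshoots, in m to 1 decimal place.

Reaction distance = 8.8000 × 0.6 = 5.280 m.
Braking distance = v²/(2a) = 77.440 / 9.980 = 7.760 m.
Total stopping distance = 5.280 + 7.760 = 13.040 m, vs 23 m available — it stops with 23 − 13.040 = 9.960 m to spare.

Yes — it stops 10.0 m short of the obstacle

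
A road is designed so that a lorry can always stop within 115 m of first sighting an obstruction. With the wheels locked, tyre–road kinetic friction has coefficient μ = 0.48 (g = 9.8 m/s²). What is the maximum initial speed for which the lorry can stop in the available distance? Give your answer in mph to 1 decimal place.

Maximum speed ≈ 73.6 mph

a = μg = 0.48 × 9.8 = 4.704 m/s².
v²/(2a) = d ⇒ v = √(2 × 4.704 × 115) = √1081.92 = 32.8926 m/s.
32.8926 m/s ÷ 0.44704 = 73.579 mph.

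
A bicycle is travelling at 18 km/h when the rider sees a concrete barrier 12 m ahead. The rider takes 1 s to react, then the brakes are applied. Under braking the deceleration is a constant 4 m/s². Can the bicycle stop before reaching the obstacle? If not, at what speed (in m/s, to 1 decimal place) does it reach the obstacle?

18 km/h ÷ 3.6 = 5.0000 m/s.
Reaction distance = 5.0000 × 1 = 5.000 m.
Braking distance = v²/(2a) = 25.000 / 8.000 = 3.125 m.
Total stopping distance = 5.000 + 3.125 = 8.125 m, vs 12 m available — it stops with 12 − 8.125 = 3.875 m to spare.

Yes — it stops about 3.9 m short of the obstacle, so it never reaches it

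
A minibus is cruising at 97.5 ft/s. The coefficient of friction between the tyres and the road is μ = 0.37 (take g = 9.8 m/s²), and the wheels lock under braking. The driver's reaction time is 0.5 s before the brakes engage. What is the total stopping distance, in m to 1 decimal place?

97.5 ft/s × 0.3048 = 29.7180 m/s.
a = μg = 0.37 × 9.8 = 3.626 m/s².
Reaction distance = v·t_r = 29.7180 × 0.5 = 14.859 m.
Braking distance = v²/(2a) = 29.7180² / (2 × 3.626) = 883.160 / 7.252 = 121.782 m.
Total = 14.859 + 121.782 = 136.641 m.

Total stopping distance ≈ 136.6 m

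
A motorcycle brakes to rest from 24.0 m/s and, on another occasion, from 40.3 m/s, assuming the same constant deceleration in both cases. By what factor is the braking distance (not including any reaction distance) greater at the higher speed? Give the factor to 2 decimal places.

Factor ≈ 2.82

Braking distance d = v²/(2a), so with a fixed, d ∝ v².
Factor = (40.3/24.0)² = 1.6792² = 2.8197.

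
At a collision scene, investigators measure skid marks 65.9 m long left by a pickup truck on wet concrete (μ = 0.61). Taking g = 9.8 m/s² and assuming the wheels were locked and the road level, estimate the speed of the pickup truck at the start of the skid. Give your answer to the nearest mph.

Deceleration a = μg = 0.61 × 9.8 = 5.978 m/s².
v = √(2a·d) = √(2 × 5.978 × 65.9) = √787.900 = 28.0696 m/s.
= 28.0696 ÷ 0.44704 = 62.790 mph.

Initial speed ≈ 63 mph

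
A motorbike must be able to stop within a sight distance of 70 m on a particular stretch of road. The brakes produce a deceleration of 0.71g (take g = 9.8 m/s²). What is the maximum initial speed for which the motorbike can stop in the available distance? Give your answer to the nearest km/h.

a = 0.71 × 9.8 = 6.958 m/s².
v²/(2a) = d ⇒ v = √(2 × 6.958 × 70) = √974.12 = 31.2109 m/s.
31.2109 m/s × 3.6 = 112.359 km/h.

Maximum speed ≈ 112 km/h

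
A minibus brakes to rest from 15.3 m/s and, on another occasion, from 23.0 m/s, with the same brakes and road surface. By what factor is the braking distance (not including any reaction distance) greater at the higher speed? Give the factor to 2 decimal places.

Factor ≈ 2.26

Braking distance d = v²/(2a), so with a fixed, d ∝ v².
Factor = (23.0/15.3)² = 1.5033² = 2.2599.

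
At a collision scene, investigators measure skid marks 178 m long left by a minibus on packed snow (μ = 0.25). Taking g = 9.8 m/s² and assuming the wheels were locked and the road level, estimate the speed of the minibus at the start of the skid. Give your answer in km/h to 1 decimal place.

Initial speed ≈ 106.3 km/h

Deceleration a = μg = 0.25 × 9.8 = 2.450 m/s².
v = √(2a·d) = √(2 × 2.450 × 178) = √872.200 = 29.5330 m/s.
= 29.5330 × 3.6 = 106.319 km/h.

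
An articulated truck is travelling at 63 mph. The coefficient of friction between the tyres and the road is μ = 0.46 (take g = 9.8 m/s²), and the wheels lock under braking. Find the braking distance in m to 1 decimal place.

63 mph × 0.44704 = 28.1635 m/s.
a = μg = 0.46 × 9.8 = 4.508 m/s².
Braking distance = v²/(2a) = 28.1635² / (2 × 4.508) = 793.183 / 9.016 = 87.975 m.

Braking distance ≈ 88.0 m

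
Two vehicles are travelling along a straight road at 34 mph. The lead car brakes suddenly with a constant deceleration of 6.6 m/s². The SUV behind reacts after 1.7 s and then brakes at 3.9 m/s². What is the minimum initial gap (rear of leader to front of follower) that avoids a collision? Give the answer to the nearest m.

Minimum gap ≈ 38 m

34 mph × 0.44704 = 15.1994 m/s.
Leader travels v²/(2a_L) = 231.022 / 13.200 = 17.502 m before stopping.
Follower covers v·t_r = 15.1994 × 1.7 = 25.839 m while reacting, then v²/(2a_F) = 231.022 / 7.800 = 29.618 m while braking, for a total of 25.839 + 29.618 = 55.457 m.
Since a_F ≤ a_L and the follower starts braking later, the follower is never slower than the leader, so the closest approach is when both have stopped.
Minimum gap = 55.457 − 17.502 = 37.955 m.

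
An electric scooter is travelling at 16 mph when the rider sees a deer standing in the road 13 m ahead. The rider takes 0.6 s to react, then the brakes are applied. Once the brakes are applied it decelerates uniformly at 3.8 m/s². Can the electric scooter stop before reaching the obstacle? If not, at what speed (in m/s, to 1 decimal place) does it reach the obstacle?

Yes — it stops about 2.0 m short of the obstacle, so it never reaches it

16 mph × 0.44704 = 7.1526 m/s.
Reaction distance = 7.1526 × 0.6 = 4.292 m.
Braking distance = v²/(2a) = 51.160 / 7.600 = 6.732 m.
Total stopping distance = 4.292 + 6.732 = 11.024 m, vs 13 m available — it stops with 13 − 11.024 = 1.976 m to spare.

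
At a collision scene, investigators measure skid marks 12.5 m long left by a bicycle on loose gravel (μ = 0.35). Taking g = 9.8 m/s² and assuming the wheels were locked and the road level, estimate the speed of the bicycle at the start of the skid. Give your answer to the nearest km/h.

Deceleration a = μg = 0.35 × 9.8 = 3.430 m/s².
v = √(2a·d) = √(2 × 3.430 × 12.5) = √85.750 = 9.2601 m/s.
= 9.2601 × 3.6 = 33.336 km/h.

Initial speed ≈ 33 km/h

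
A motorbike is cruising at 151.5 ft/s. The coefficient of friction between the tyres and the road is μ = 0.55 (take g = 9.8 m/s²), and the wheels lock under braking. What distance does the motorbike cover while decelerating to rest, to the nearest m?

151.5 ft/s × 0.3048 = 46.1772 m/s.
a = μg = 0.55 × 9.8 = 5.390 m/s².
Braking distance = v²/(2a) = 46.1772² / (2 × 5.390) = 2132.334 / 10.780 = 197.805 m.

Braking distance ≈ 198 m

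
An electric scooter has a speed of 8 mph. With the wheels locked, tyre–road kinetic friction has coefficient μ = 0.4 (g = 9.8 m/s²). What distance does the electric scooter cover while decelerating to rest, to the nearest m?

8 mph × 0.44704 = 3.5763 m/s.
a = μg = 0.4 × 9.8 = 3.920 m/s².
Braking distance = v²/(2a) = 3.5763² / (2 × 3.920) = 12.790 / 7.840 = 1.631 m.

Braking distance ≈ 2 m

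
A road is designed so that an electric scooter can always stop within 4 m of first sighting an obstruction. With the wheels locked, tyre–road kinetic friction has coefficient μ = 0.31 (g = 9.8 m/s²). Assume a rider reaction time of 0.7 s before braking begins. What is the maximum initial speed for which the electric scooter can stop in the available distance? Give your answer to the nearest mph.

a = μg = 0.31 × 9.8 = 3.038 m/s².
Stopping distance: v·t_r + v²/(2a) = 4 with t_r = 0.7 s and a = 3.038 m/s².
So v² + 4.253 v − 24.30 = 0.
Positive root: v = −a·t_r + √((a·t_r)² + 2a·d) = −2.127 + √(4.524 + 24.30) = 3.2418 m/s.
3.2418 m/s ÷ 0.44704 = 7.252 mph.

Maximum speed ≈ 7 mph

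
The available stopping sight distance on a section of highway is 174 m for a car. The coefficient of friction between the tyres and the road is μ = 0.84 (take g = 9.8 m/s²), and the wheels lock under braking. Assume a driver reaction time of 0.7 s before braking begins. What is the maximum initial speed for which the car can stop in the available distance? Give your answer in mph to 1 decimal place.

a = μg = 0.84 × 9.8 = 8.232 m/s².
Stopping distance: v·t_r + v²/(2a) = 174 with t_r = 0.7 s and a = 8.232 m/s².
So v² + 11.525 v − 2864.74 = 0.
Positive root: v = −a·t_r + √((a·t_r)² + 2a·d) = −5.762 + √(33.201 + 2864.74) = 48.0705 m/s.
48.0705 m/s ÷ 0.44704 = 107.531 mph.

Maximum speed ≈ 107.5 mph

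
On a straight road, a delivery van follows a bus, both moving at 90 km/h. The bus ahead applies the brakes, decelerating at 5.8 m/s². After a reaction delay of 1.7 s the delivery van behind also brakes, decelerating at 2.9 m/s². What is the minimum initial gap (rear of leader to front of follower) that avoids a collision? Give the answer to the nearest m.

Minimum gap ≈ 96 m

90 km/h ÷ 3.6 = 25.0000 m/s.
Leader travels v²/(2a_L) = 625.000 / 11.600 = 53.879 m before stopping.
Follower covers v·t_r = 25.0000 × 1.7 = 42.500 m while reacting, then v²/(2a_F) = 625.000 / 5.800 = 107.759 m while braking, for a total of 42.500 + 107.759 = 150.259 m.
Since a_F ≤ a_L and the follower starts braking later, the follower is never slower than the leader, so the closest approach is when both have stopped.
Minimum gap = 150.259 − 53.879 = 96.380 m.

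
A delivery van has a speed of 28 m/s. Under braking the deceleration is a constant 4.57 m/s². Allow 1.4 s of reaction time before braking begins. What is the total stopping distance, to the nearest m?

Total stopping distance ≈ 125 m

Reaction distance = v·t_r = 28.0000 × 1.4 = 39.200 m.
Braking distance = v²/(2a) = 28.0000² / (2 × 4.570) = 784.000 / 9.140 = 85.777 m.
Total = 39.200 + 85.777 = 124.977 m.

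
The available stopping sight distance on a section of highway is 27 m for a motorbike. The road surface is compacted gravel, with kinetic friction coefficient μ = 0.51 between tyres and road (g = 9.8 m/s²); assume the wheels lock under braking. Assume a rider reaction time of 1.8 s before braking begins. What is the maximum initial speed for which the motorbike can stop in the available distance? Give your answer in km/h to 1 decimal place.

Maximum speed ≈ 35.0 km/h

a = μg = 0.51 × 9.8 = 4.998 m/s².
Stopping distance: v·t_r + v²/(2a) = 27 with t_r = 1.8 s and a = 4.998 m/s².
So v² + 17.993 v − 269.89 = 0.
Positive root: v = −a·t_r + √((a·t_r)² + 2a·d) = −8.996 + √(80.928 + 269.89) = 9.7341 m/s.
9.7341 m/s × 3.6 = 35.043 km/h.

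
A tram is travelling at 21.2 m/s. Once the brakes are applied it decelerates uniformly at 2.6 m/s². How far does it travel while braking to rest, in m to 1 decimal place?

Braking distance ≈ 86.4 m

Braking distance = v²/(2a) = 21.2000² / (2 × 2.600) = 449.440 / 5.200 = 86.431 m.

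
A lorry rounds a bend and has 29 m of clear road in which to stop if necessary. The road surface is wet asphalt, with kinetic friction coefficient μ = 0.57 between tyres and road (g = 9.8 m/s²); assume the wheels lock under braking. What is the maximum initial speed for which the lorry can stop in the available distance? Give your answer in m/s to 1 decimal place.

a = μg = 0.57 × 9.8 = 5.586 m/s².
v²/(2a) = d ⇒ v = √(2 × 5.586 × 29) = √323.99 = 17.9997 m/s.

Maximum speed ≈ 18.0 m/s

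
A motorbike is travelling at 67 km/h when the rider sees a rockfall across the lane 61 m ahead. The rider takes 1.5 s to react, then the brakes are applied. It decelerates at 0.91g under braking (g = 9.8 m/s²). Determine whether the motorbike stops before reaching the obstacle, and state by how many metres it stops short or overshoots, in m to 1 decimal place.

Yes — it stops 13.7 m short of the obstacle

67 km/h ÷ 3.6 = 18.6111 m/s.
a = 0.91 × 9.8 = 8.918 m/s².
Reaction distance = 18.6111 × 1.5 = 27.917 m.
Braking distance = v²/(2a) = 346.373 / 17.836 = 19.420 m.
Total stopping distance = 27.917 + 19.420 = 47.337 m, vs 61 m available — it stops with 61 − 47.337 = 13.663 m to spare.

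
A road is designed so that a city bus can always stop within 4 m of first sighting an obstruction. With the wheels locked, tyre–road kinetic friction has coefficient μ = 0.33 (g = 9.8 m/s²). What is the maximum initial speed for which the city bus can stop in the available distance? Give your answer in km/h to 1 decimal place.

a = μg = 0.33 × 9.8 = 3.234 m/s².
v²/(2a) = d ⇒ v = √(2 × 3.234 × 4) = √25.87 = 5.0863 m/s.
5.0863 m/s × 3.6 = 18.311 km/h.

Maximum speed ≈ 18.3 km/h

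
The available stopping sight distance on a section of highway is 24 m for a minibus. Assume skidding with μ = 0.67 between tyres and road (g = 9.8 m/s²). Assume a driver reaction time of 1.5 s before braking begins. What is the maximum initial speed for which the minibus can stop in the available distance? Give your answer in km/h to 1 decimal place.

a = μg = 0.67 × 9.8 = 6.566 m/s².
Stopping distance: v·t_r + v²/(2a) = 24 with t_r = 1.5 s and a = 6.566 m/s².
So v² + 19.698 v − 315.17 = 0.
Positive root: v = −a·t_r + √((a·t_r)² + 2a·d) = −9.849 + √(97.003 + 315.17) = 10.4530 m/s.
10.4530 m/s × 3.6 = 37.631 km/h.

Maximum speed ≈ 37.6 km/h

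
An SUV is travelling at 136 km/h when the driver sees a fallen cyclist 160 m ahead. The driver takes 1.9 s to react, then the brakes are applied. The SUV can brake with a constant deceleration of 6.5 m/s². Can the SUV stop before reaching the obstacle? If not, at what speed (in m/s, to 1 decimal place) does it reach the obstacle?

No — it strikes the obstacle at 16.7 m/s

136 km/h ÷ 3.6 = 37.7778 m/s.
Reaction distance = 37.7778 × 1.9 = 71.778 m.
Braking distance needed to stop: v²/(2a) = 1427.162 / 13.000 = 109.782 m, so total needed = 71.778 + 109.782 = 181.560 m > 160 m — it cannot stop.
Distance remaining when braking begins: 160 − 71.778 = 88.222 m.
v² = v₀² − 2a·d = 1427.162 − 2 × 6.500 × 88.222 = 280.276 m²/s².
v = √280.276 = 16.741 m/s.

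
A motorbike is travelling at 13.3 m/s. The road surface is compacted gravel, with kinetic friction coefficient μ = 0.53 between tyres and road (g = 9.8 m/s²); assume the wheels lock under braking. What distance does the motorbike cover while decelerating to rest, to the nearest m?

Braking distance ≈ 17 m

a = μg = 0.53 × 9.8 = 5.194 m/s².
Braking distance = v²/(2a) = 13.3000² / (2 × 5.194) = 176.890 / 10.388 = 17.028 m.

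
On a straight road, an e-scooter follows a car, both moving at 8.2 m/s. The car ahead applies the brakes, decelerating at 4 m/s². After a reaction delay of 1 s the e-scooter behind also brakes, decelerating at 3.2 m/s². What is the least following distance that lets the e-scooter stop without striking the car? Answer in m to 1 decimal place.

Minimum gap ≈ 10.3 m

Leader travels v²/(2a_L) = 67.240 / 8.000 = 8.405 m before stopping.
Follower covers v·t_r = 8.2000 × 1 = 8.200 m while reacting, then v²/(2a_F) = 67.240 / 6.400 = 10.506 m while braking, for a total of 8.200 + 10.506 = 18.706 m.
Since a_F ≤ a_L and the follower starts braking later, the follower is never slower than the leader, so the closest approach is when both have stopped.
Minimum gap = 18.706 − 8.405 = 10.301 m.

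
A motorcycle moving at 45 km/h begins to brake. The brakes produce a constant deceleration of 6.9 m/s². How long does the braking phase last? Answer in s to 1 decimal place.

45 km/h ÷ 3.6 = 12.5000 m/s.
Braking time = v/a = 12.5000 / 6.900 = 1.812 s.

Braking time ≈ 1.8 s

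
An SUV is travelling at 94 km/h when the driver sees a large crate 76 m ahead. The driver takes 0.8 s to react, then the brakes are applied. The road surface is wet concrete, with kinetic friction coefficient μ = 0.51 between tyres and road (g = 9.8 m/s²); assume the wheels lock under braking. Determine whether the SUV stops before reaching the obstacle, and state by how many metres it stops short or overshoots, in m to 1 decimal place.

94 km/h ÷ 3.6 = 26.1111 m/s.
a = μg = 0.51 × 9.8 = 4.998 m/s².
Reaction distance = 26.1111 × 0.8 = 20.889 m.
Braking distance = v²/(2a) = 681.790 / 9.996 = 68.206 m.
Total stopping distance = 20.889 + 68.206 = 89.095 m, vs 76 m available — it cannot stop in time and overshoots by 89.095 − 76 = 13.095 m.

No — it overshoots by 13.1 m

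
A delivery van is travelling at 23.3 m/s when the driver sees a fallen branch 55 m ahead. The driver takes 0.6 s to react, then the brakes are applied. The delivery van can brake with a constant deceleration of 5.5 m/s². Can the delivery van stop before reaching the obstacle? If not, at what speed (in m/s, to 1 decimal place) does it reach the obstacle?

No — it strikes the obstacle at 9.6 m/s

Reaction distance = 23.3000 × 0.6 = 13.980 m.
Braking distance needed to stop: v²/(2a) = 542.890 / 11.000 = 49.354 m, so total needed = 13.980 + 49.354 = 63.334 m > 55 m — it cannot stop.
Distance remaining when braking begins: 55 − 13.980 = 41.020 m.
v² = v₀² − 2a·d = 542.890 − 2 × 5.500 × 41.020 = 91.670 m²/s².
v = √91.670 = 9.574 m/s.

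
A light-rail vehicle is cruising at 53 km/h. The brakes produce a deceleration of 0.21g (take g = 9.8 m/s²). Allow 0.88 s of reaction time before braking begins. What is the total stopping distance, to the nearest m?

Total stopping distance ≈ 66 m

53 km/h ÷ 3.6 = 14.7222 m/s.
a = 0.21 × 9.8 = 2.058 m/s².
Reaction distance = v·t_r = 14.7222 × 0.88 = 12.956 m.
Braking distance = v²/(2a) = 14.7222² / (2 × 2.058) = 216.743 / 4.116 = 52.659 m.
Total = 12.956 + 52.659 = 65.615 m.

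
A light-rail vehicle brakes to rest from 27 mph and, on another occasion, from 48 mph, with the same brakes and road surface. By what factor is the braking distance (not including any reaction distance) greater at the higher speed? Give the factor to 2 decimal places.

Braking distance d = v²/(2a), so with a fixed, d ∝ v².
Factor = (48/27)² = 1.7778² = 3.1606.

Factor ≈ 3.16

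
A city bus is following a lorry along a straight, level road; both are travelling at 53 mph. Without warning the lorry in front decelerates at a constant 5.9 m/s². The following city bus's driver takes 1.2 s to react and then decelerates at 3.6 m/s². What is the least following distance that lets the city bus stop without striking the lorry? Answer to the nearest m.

Minimum gap ≈ 59 m

53 mph × 0.44704 = 23.6931 m/s.
Leader travels v²/(2a_L) = 561.363 / 11.800 = 47.573 m before stopping.
Follower covers v·t_r = 23.6931 × 1.2 = 28.432 m while reacting, then v²/(2a_F) = 561.363 / 7.200 = 77.967 m while braking, for a total of 28.432 + 77.967 = 106.399 m.
Since a_F ≤ a_L and the follower starts braking later, the follower is never slower than the leader, so the closest approach is when both have stopped.
Minimum gap = 106.399 − 47.573 = 58.826 m.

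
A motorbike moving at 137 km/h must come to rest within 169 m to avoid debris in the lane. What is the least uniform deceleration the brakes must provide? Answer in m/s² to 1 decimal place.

137 km/h ÷ 3.6 = 38.0556 m/s.
v² = 2a·d ⇒ a = v²/(2d) = 38.0556² / (2 × 169.000) = 1448.229 / 338.000 = 4.2847 m/s².

Required deceleration ≈ 4.3 m/s²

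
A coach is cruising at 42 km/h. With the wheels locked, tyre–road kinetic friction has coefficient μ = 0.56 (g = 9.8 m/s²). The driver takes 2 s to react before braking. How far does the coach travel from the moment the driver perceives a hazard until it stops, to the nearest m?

42 km/h ÷ 3.6 = 11.6667 m/s.
a = μg = 0.56 × 9.8 = 5.488 m/s².
Reaction distance = v·t_r = 11.6667 × 2 = 23.333 m.
Braking distance = v²/(2a) = 11.6667² / (2 × 5.488) = 136.112 / 10.976 = 12.401 m.
Total = 23.333 + 12.401 = 35.734 m.

Total stopping distance ≈ 36 m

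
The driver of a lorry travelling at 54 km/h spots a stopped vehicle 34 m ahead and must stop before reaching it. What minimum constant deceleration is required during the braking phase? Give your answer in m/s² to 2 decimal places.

54 km/h ÷ 3.6 = 15.0000 m/s.
v² = 2a·d ⇒ a = v²/(2d) = 15.0000² / (2 × 34.000) = 225.000 / 68.000 = 3.3088 m/s².

Required deceleration ≈ 3.31 m/s²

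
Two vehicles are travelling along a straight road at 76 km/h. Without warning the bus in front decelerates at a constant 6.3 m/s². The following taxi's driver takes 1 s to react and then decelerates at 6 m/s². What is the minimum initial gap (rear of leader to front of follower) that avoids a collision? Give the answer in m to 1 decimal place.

76 km/h ÷ 3.6 = 21.1111 m/s.
Leader travels v²/(2a_L) = 445.679 / 12.600 = 35.371 m before stopping.
Follower covers v·t_r = 21.1111 × 1 = 21.111 m while reacting, then v²/(2a_F) = 445.679 / 12.000 = 37.140 m while braking, for a total of 21.111 + 37.140 = 58.251 m.
Since a_F ≤ a_L and the follower starts braking later, the follower is never slower than the leader, so the closest approach is when both have stopped.
Minimum gap = 58.251 − 35.371 = 22.880 m.

Minimum gap ≈ 22.9 m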